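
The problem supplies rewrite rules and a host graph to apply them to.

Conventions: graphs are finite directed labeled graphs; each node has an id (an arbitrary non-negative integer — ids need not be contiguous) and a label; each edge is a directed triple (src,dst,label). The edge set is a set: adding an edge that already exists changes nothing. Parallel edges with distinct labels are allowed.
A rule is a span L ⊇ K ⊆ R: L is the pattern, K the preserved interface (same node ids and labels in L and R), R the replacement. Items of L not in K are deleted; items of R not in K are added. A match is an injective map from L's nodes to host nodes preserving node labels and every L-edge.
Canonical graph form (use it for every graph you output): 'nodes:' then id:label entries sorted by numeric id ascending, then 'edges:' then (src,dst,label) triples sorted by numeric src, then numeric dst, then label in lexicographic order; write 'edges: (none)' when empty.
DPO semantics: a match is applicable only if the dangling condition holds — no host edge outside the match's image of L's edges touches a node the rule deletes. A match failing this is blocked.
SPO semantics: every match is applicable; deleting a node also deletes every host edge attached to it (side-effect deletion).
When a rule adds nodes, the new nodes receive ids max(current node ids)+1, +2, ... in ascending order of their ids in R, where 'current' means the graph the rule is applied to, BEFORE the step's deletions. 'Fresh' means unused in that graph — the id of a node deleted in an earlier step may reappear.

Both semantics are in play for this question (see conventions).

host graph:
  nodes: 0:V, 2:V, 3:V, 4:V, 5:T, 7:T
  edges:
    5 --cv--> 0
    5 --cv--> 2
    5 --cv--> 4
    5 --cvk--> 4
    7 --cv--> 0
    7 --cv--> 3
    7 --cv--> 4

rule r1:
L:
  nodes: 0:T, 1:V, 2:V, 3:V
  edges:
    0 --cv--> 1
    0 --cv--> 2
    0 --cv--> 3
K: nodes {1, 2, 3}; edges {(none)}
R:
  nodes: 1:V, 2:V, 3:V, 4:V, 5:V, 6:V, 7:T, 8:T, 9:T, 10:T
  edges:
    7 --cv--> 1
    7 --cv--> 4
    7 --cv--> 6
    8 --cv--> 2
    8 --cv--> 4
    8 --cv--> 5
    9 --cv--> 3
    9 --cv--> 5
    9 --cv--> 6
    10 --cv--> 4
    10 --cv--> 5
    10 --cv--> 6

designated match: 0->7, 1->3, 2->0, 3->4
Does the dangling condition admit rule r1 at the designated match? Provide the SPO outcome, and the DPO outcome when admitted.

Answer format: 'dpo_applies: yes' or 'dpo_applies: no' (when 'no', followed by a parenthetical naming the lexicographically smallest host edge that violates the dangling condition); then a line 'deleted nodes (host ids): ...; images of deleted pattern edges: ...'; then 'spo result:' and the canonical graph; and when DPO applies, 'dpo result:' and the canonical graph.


dpo_applies: yes
deleted nodes (host ids): 7; images of deleted pattern edges: (7,0,cv); (7,3,cv); (7,4,cv)
spo result:
nodes: 0:V, 2:V, 3:V, 4:V, 5:T, 8:V, 9:V, 10:V, 11:T, 12:T, 13:T, 14:T
edges: (5,0,cv); (5,2,cv); (5,4,cv); (5,4,cvk); (11,3,cv); (11,8,cv); (11,10,cv); (12,0,cv); (12,8,cv); (12,9,cv); (13,4,cv); (13,9,cv); (13,10,cv); (14,8,cv); (14,9,cv); (14,10,cv)
dpo result:
nodes: 0:V, 2:V, 3:V, 4:V, 5:T, 8:V, 9:V, 10:V, 11:T, 12:T, 13:T, 14:T
edges: (5,0,cv); (5,2,cv); (5,4,cv); (5,4,cvk); (11,3,cv); (11,8,cv); (11,10,cv); (12,0,cv); (12,8,cv); (12,9,cv); (13,4,cv); (13,9,cv); (13,10,cv); (14,8,cv); (14,9,cv); (14,10,cv)


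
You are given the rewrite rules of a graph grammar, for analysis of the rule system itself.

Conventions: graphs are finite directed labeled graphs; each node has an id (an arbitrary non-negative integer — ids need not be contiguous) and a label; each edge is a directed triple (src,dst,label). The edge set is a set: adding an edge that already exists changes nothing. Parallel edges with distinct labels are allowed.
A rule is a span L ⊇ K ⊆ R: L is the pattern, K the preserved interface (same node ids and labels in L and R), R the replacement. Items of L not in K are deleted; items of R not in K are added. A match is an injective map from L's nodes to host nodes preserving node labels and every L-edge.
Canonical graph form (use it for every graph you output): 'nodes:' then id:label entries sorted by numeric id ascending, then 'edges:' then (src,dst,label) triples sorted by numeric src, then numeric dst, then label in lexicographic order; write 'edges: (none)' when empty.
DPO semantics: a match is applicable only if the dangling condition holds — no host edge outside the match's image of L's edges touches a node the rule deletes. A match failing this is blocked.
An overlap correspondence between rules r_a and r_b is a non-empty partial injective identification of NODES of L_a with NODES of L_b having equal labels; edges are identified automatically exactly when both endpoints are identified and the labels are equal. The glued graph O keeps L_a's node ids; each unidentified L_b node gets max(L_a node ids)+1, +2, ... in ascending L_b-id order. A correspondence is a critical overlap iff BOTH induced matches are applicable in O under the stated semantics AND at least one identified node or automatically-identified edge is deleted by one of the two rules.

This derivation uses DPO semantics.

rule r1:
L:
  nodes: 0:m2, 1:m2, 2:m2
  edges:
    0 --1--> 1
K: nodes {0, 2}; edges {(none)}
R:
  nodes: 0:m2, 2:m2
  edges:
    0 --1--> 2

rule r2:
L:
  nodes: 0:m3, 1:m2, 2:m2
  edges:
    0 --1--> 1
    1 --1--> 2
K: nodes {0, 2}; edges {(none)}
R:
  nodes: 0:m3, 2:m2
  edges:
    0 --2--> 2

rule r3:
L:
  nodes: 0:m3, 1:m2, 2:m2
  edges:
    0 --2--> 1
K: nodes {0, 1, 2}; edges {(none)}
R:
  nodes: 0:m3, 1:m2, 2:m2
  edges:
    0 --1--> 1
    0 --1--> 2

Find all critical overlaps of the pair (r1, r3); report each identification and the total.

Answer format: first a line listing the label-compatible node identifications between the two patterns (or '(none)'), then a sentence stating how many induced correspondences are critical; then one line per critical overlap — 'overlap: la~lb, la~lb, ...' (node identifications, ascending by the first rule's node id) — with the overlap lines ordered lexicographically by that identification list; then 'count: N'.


label-compatible node identifications between L(r1) and L(r3): 0~1, 0~2, 1~1, 1~2, 2~1, 2~2
3 of the induced correspondences are critical overlaps of r1 and r3.
overlap: 0~1, 1~2
overlap: 1~2
overlap: 1~2, 2~1
count: 3


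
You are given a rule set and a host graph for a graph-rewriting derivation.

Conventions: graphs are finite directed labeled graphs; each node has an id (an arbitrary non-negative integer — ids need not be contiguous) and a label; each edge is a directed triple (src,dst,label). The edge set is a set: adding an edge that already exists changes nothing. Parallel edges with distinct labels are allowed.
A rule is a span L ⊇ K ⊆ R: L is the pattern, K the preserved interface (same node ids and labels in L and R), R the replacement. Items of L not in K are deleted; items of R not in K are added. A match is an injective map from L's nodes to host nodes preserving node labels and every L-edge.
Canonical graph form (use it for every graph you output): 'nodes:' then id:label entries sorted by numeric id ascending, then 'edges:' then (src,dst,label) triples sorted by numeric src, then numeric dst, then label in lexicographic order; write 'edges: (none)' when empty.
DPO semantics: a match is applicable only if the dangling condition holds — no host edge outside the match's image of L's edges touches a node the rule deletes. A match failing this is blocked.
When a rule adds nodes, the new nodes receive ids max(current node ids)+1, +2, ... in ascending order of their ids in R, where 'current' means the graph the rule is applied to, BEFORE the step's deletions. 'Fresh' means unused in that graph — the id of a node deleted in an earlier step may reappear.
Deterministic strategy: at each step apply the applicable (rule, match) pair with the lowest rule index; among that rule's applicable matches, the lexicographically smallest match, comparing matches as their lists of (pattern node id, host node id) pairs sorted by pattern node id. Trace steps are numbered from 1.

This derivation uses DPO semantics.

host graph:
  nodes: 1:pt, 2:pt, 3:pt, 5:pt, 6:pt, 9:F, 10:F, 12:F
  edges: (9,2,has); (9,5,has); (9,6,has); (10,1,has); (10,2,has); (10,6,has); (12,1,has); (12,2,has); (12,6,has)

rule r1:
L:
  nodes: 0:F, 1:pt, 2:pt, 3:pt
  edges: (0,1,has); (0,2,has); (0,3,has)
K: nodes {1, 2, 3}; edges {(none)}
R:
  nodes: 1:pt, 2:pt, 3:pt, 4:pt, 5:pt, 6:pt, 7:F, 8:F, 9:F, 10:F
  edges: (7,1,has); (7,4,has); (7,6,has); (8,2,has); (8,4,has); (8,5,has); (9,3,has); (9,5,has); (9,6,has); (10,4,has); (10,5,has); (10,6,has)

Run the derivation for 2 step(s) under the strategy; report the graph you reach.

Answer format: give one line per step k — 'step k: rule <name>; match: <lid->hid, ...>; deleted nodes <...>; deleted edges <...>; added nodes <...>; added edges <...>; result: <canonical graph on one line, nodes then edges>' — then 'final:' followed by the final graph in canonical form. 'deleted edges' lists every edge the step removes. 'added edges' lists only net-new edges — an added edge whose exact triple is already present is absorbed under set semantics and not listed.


step 1: rule r1; match: 0->9, 1->2, 2->5, 3->6; deleted nodes 9; deleted edges (9,2,has); (9,5,has); (9,6,has); added nodes 13, 14, 15, 16, 17, 18, 19; added edges (16,2,has); (16,13,has); (16,15,has); (17,5,has); (17,13,has); (17,14,has); (18,6,has); (18,14,has); (18,15,has); (19,13,has); (19,14,has); (19,15,has); result: nodes: 1:pt, 2:pt, 3:pt, 5:pt, 6:pt, 10:F, 12:F, 13:pt, 14:pt, 15:pt, 16:F, 17:F, 18:F, 19:F edges: (10,1,has); (10,2,has); (10,6,has); (12,1,has); (12,2,has); (12,6,has); (16,2,has); (16,13,has); (16,15,has); (17,5,has); (17,13,has); (17,14,has); (18,6,has); (18,14,has); (18,15,has); (19,13,has); (19,14,has); (19,15,has)
step 2: rule r1; match: 0->10, 1->1, 2->2, 3->6; deleted nodes 10; deleted edges (10,1,has); (10,2,has); (10,6,has); added nodes 20, 21, 22, 23, 24, 25, 26; added edges (23,1,has); (23,20,has); (23,22,has); (24,2,has); (24,20,has); (24,21,has); (25,6,has); (25,21,has); (25,22,has); (26,20,has); (26,21,has); (26,22,has); result: nodes: 1:pt, 2:pt, 3:pt, 5:pt, 6:pt, 12:F, 13:pt, 14:pt, 15:pt, 16:F, 17:F, 18:F, 19:F, 20:pt, 21:pt, 22:pt, 23:F, 24:F, 25:F, 26:F edges: (12,1,has); (12,2,has); (12,6,has); (16,2,has); (16,13,has); (16,15,has); (17,5,has); (17,13,has); (17,14,has); (18,6,has); (18,14,has); (18,15,has); (19,13,has); (19,14,has); (19,15,has); (23,1,has); (23,20,has); (23,22,has); (24,2,has); (24,20,has); (24,21,has); (25,6,has); (25,21,has); (25,22,has); (26,20,has); (26,21,has); (26,22,has)
final:
nodes: 1:pt, 2:pt, 3:pt, 5:pt, 6:pt, 12:F, 13:pt, 14:pt, 15:pt, 16:F, 17:F, 18:F, 19:F, 20:pt, 21:pt, 22:pt, 23:F, 24:F, 25:F, 26:F
edges: (12,1,has); (12,2,has); (12,6,has); (16,2,has); (16,13,has); (16,15,has); (17,5,has); (17,13,has); (17,14,has); (18,6,has); (18,14,has); (18,15,has); (19,13,has); (19,14,has); (19,15,has); (23,1,has); (23,20,has); (23,22,has); (24,2,has); (24,20,has); (24,21,has); (25,6,has); (25,21,has); (25,22,has); (26,20,has); (26,21,has); (26,22,has)


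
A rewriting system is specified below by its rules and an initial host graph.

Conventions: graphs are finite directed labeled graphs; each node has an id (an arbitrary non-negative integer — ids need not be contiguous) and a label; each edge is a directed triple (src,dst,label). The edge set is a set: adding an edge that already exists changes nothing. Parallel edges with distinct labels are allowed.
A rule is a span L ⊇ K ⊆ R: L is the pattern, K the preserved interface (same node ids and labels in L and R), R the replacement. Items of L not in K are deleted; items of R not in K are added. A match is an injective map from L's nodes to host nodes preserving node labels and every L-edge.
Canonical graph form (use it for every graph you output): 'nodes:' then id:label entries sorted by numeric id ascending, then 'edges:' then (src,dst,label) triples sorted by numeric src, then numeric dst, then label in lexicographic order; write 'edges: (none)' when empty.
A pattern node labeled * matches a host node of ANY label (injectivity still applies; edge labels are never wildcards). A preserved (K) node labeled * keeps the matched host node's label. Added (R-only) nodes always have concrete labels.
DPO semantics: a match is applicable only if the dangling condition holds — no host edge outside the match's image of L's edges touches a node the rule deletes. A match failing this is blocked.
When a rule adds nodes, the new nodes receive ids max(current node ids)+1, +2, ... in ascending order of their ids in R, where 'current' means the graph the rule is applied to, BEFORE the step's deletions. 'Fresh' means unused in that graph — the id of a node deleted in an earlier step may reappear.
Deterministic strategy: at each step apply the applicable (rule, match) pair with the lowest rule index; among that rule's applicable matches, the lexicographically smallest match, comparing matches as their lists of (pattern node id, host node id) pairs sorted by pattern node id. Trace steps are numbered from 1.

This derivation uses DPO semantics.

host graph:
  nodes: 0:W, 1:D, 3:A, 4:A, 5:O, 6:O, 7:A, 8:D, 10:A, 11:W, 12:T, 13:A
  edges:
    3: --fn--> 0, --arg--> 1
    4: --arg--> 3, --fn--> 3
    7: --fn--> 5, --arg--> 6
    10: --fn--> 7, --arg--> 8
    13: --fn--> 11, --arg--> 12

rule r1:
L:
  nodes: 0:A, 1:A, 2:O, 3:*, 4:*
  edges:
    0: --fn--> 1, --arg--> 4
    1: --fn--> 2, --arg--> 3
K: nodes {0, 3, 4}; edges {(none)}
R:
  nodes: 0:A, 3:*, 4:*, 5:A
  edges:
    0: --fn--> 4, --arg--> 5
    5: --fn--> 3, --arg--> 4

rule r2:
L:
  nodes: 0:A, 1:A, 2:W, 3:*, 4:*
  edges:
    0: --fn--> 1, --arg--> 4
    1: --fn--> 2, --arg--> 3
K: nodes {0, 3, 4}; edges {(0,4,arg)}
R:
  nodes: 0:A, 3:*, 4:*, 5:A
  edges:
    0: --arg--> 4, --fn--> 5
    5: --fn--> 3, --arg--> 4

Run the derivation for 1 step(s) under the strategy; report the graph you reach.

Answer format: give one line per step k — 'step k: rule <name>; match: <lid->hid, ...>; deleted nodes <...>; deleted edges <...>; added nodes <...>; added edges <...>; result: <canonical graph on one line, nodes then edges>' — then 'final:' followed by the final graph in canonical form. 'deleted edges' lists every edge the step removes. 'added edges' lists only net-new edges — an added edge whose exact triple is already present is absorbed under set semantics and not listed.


step 1: rule r1; match: 0->10, 1->7, 2->5, 3->6, 4->8; deleted nodes 5, 7; deleted edges (7,5,fn); (7,6,arg); (10,7,fn); (10,8,arg); added nodes 14; added edges (10,8,fn); (10,14,arg); (14,6,fn); (14,8,arg); result: nodes: 0:W, 1:D, 3:A, 4:A, 6:O, 8:D, 10:A, 11:W, 12:T, 13:A, 14:A edges: (3,0,fn); (3,1,arg); (4,3,arg); (4,3,fn); (10,8,fn); (10,14,arg); (13,11,fn); (13,12,arg); (14,6,fn); (14,8,arg)
final:
nodes: 0:W, 1:D, 3:A, 4:A, 6:O, 8:D, 10:A, 11:W, 12:T, 13:A, 14:A
edges: (3,0,fn); (3,1,arg); (4,3,arg); (4,3,fn); (10,8,fn); (10,14,arg); (13,11,fn); (13,12,arg); (14,6,fn); (14,8,arg)


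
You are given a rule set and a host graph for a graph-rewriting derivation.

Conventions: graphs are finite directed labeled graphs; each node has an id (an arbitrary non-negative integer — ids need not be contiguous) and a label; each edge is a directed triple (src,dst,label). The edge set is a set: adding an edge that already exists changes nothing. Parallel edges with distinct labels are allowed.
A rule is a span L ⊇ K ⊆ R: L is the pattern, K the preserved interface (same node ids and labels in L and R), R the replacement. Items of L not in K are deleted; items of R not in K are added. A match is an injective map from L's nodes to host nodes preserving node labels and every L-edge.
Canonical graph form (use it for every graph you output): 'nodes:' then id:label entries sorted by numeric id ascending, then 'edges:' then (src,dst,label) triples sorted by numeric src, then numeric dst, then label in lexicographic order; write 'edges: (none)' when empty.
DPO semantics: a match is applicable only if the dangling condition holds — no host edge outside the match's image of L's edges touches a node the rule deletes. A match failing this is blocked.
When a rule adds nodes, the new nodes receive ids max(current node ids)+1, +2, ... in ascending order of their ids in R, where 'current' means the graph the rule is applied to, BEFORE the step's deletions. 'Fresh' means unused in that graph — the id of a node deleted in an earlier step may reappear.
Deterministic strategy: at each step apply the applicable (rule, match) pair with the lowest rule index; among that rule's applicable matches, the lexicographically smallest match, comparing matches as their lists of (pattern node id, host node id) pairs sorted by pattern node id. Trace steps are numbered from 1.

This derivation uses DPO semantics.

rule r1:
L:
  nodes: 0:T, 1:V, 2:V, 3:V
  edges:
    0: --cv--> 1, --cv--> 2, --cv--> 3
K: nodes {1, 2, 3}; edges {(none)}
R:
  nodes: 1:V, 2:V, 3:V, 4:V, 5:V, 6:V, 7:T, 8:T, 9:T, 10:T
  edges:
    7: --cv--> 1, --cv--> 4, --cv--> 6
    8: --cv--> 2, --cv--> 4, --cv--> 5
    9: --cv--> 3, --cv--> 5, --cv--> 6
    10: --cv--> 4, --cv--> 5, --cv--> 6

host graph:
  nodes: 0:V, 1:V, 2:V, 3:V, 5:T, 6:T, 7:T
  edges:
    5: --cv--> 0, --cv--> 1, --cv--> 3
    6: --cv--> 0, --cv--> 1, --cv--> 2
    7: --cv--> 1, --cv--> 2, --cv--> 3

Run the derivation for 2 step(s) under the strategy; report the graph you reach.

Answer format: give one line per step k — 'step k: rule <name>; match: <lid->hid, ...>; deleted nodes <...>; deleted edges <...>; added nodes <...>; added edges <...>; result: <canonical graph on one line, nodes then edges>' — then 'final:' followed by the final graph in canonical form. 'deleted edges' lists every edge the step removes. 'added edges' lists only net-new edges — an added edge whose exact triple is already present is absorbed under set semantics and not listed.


step 1: rule r1; match: 0->5, 1->0, 2->1, 3->3; deleted nodes 5; deleted edges (5,0,cv); (5,1,cv); (5,3,cv); added nodes 8, 9, 10, 11, 12, 13, 14; added edges (11,0,cv); (11,8,cv); (11,10,cv); (12,1,cv); (12,8,cv); (12,9,cv); (13,3,cv); (13,9,cv); (13,10,cv); (14,8,cv); (14,9,cv); (14,10,cv); result: nodes: 0:V, 1:V, 2:V, 3:V, 6:T, 7:T, 8:V, 9:V, 10:V, 11:T, 12:T, 13:T, 14:T edges: (6,0,cv); (6,1,cv); (6,2,cv); (7,1,cv); (7,2,cv); (7,3,cv); (11,0,cv); (11,8,cv); (11,10,cv); (12,1,cv); (12,8,cv); (12,9,cv); (13,3,cv); (13,9,cv); (13,10,cv); (14,8,cv); (14,9,cv); (14,10,cv)
step 2: rule r1; match: 0->6, 1->0, 2->1, 3->2; deleted nodes 6; deleted edges (6,0,cv); (6,1,cv); (6,2,cv); added nodes 15, 16, 17, 18, 19, 20, 21; added edges (18,0,cv); (18,15,cv); (18,17,cv); (19,1,cv); (19,15,cv); (19,16,cv); (20,2,cv); (20,16,cv); (20,17,cv); (21,15,cv); (21,16,cv); (21,17,cv); result: nodes: 0:V, 1:V, 2:V, 3:V, 7:T, 8:V, 9:V, 10:V, 11:T, 12:T, 13:T, 14:T, 15:V, 16:V, 17:V, 18:T, 19:T, 20:T, 21:T edges: (7,1,cv); (7,2,cv); (7,3,cv); (11,0,cv); (11,8,cv); (11,10,cv); (12,1,cv); (12,8,cv); (12,9,cv); (13,3,cv); (13,9,cv); (13,10,cv); (14,8,cv); (14,9,cv); (14,10,cv); (18,0,cv); (18,15,cv); (18,17,cv); (19,1,cv); (19,15,cv); (19,16,cv); (20,2,cv); (20,16,cv); (20,17,cv); (21,15,cv); (21,16,cv); (21,17,cv)
final:
nodes: 0:V, 1:V, 2:V, 3:V, 7:T, 8:V, 9:V, 10:V, 11:T, 12:T, 13:T, 14:T, 15:V, 16:V, 17:V, 18:T, 19:T, 20:T, 21:T
edges: (7,1,cv); (7,2,cv); (7,3,cv); (11,0,cv); (11,8,cv); (11,10,cv); (12,1,cv); (12,8,cv); (12,9,cv); (13,3,cv); (13,9,cv); (13,10,cv); (14,8,cv); (14,9,cv); (14,10,cv); (18,0,cv); (18,15,cv); (18,17,cv); (19,1,cv); (19,15,cv); (19,16,cv); (20,2,cv); (20,16,cv); (20,17,cv); (21,15,cv); (21,16,cv); (21,17,cv)


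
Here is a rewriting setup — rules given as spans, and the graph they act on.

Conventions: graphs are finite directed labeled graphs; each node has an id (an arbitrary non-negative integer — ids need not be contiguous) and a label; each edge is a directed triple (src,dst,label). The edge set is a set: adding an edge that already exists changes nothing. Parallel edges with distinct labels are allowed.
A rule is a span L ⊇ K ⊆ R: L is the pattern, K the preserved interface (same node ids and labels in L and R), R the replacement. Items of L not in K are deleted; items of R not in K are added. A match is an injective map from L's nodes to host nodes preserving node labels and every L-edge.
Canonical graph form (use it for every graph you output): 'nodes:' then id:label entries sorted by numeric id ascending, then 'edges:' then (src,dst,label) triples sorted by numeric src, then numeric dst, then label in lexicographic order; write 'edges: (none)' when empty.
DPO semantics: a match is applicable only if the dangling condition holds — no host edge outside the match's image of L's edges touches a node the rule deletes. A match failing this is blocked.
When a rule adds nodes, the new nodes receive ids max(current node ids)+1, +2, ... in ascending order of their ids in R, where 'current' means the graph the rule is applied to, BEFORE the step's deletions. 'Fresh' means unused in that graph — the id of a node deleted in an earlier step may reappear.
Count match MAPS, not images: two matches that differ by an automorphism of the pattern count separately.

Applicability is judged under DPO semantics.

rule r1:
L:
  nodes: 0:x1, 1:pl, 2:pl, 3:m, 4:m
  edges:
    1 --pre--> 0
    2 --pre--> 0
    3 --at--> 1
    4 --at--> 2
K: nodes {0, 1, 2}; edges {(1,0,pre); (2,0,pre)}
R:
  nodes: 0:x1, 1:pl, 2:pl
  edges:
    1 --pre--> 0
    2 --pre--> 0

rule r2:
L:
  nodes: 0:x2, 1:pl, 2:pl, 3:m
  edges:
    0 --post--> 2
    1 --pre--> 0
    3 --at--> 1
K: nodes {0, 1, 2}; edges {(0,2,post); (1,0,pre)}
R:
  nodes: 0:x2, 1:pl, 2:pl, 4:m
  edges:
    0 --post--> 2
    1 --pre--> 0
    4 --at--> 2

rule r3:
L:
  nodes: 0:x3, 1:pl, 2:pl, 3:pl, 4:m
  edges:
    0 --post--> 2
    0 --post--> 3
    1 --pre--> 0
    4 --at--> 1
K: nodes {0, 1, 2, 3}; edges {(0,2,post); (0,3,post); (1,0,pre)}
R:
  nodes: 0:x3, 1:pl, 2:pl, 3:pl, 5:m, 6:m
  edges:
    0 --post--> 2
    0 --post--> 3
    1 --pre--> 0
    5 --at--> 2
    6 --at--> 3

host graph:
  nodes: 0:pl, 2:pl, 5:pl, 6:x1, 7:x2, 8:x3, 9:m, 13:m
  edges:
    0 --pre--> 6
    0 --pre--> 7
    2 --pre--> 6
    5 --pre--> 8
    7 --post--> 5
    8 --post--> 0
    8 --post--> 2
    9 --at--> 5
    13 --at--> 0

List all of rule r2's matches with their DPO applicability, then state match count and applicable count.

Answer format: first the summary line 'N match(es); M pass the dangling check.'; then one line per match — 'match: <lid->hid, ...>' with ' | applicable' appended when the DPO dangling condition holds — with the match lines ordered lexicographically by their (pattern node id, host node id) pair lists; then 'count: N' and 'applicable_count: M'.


1 match(es); 1 pass the dangling check.
match: 0->7, 1->0, 2->5, 3->13 | applicable
count: 1
applicable_count: 1


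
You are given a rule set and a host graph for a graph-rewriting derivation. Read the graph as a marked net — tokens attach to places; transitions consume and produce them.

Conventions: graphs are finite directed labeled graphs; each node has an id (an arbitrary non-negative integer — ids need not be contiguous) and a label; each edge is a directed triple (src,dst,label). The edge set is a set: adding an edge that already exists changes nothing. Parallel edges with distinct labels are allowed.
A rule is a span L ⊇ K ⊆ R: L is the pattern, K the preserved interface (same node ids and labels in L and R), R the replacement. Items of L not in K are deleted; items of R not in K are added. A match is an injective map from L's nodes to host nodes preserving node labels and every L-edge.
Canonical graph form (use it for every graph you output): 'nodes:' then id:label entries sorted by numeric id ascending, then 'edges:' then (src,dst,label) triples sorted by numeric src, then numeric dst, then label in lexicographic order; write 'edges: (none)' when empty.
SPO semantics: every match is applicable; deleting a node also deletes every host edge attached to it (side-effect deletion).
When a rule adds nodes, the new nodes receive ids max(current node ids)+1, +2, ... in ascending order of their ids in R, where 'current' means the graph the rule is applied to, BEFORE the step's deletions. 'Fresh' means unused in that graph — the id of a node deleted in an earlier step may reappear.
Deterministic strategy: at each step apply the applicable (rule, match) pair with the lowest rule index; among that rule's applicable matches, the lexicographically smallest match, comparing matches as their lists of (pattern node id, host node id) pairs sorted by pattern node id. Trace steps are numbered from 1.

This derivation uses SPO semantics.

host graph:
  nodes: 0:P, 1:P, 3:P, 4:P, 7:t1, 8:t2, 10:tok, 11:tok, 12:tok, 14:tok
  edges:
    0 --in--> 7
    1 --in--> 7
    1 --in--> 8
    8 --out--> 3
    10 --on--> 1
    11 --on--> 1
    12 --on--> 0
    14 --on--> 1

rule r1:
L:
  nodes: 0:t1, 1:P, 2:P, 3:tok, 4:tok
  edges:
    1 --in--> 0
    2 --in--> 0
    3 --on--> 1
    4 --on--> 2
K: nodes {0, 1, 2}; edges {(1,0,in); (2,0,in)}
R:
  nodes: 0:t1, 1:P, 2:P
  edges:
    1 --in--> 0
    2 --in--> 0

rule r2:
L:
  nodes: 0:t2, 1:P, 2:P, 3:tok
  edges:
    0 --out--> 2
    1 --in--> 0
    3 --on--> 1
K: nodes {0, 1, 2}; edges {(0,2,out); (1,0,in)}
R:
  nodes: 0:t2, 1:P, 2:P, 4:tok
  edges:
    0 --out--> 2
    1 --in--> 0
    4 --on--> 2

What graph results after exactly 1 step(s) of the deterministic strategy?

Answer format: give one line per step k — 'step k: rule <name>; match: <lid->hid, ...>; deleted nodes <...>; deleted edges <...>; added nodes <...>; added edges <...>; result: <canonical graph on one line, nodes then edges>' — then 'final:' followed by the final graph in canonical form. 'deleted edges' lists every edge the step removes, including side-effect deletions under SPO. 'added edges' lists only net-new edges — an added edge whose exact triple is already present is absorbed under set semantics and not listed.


step 1: rule r1; match: 0->7, 1->0, 2->1, 3->12, 4->10; deleted nodes 10, 12; deleted edges (10,1,on); (12,0,on); added nodes (none); added edges (none); result: nodes: 0:P, 1:P, 3:P, 4:P, 7:t1, 8:t2, 11:tok, 14:tok edges: (0,7,in); (1,7,in); (1,8,in); (8,3,out); (11,1,on); (14,1,on)
final:
nodes: 0:P, 1:P, 3:P, 4:P, 7:t1, 8:t2, 11:tok, 14:tok
edges: (0,7,in); (1,7,in); (1,8,in); (8,3,out); (11,1,on); (14,1,on)


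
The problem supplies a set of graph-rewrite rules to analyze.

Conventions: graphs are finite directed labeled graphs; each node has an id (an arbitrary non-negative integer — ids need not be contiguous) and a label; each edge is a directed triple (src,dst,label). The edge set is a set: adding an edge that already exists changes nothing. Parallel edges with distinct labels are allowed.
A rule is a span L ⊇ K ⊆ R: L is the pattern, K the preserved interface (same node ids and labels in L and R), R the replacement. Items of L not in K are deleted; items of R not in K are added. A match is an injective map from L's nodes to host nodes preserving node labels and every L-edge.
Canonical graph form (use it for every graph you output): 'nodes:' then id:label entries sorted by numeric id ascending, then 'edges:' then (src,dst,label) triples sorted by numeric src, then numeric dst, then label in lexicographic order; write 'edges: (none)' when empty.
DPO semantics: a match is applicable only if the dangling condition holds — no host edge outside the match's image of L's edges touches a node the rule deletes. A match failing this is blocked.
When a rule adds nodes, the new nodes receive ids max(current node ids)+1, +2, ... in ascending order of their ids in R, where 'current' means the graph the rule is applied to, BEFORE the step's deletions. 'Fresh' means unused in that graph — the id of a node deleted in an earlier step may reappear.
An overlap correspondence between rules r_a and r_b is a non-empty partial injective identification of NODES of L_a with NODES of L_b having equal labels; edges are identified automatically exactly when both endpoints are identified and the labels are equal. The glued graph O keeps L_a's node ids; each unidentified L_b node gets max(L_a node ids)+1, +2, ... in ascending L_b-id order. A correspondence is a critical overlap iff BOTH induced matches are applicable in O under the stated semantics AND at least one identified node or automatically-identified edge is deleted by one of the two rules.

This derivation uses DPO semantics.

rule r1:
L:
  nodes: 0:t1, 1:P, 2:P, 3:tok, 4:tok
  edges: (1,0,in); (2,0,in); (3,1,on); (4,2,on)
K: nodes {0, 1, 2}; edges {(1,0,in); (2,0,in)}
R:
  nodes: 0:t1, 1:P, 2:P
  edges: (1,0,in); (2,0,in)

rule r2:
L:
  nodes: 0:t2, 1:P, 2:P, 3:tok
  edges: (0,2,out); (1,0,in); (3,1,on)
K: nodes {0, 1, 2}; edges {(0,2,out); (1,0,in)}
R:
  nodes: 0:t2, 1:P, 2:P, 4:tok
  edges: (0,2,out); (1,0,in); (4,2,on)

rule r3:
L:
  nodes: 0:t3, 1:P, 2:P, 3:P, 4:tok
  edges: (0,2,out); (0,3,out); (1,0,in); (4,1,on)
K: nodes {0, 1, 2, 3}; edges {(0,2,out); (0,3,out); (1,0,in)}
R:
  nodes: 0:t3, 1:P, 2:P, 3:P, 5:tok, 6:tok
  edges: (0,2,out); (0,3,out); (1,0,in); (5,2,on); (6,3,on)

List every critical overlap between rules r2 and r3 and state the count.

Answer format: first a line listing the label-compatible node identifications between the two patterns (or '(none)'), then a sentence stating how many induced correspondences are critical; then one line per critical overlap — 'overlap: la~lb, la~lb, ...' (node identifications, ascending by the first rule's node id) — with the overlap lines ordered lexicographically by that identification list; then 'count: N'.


label-compatible node identifications between L(r2) and L(r3): 1~1, 1~2, 1~3, 2~1, 2~2, 2~3, 3~4
3 of the induced correspondences are critical overlaps of r2 and r3.
overlap: 1~1, 2~2, 3~4
overlap: 1~1, 2~3, 3~4
overlap: 1~1, 3~4
count: 3


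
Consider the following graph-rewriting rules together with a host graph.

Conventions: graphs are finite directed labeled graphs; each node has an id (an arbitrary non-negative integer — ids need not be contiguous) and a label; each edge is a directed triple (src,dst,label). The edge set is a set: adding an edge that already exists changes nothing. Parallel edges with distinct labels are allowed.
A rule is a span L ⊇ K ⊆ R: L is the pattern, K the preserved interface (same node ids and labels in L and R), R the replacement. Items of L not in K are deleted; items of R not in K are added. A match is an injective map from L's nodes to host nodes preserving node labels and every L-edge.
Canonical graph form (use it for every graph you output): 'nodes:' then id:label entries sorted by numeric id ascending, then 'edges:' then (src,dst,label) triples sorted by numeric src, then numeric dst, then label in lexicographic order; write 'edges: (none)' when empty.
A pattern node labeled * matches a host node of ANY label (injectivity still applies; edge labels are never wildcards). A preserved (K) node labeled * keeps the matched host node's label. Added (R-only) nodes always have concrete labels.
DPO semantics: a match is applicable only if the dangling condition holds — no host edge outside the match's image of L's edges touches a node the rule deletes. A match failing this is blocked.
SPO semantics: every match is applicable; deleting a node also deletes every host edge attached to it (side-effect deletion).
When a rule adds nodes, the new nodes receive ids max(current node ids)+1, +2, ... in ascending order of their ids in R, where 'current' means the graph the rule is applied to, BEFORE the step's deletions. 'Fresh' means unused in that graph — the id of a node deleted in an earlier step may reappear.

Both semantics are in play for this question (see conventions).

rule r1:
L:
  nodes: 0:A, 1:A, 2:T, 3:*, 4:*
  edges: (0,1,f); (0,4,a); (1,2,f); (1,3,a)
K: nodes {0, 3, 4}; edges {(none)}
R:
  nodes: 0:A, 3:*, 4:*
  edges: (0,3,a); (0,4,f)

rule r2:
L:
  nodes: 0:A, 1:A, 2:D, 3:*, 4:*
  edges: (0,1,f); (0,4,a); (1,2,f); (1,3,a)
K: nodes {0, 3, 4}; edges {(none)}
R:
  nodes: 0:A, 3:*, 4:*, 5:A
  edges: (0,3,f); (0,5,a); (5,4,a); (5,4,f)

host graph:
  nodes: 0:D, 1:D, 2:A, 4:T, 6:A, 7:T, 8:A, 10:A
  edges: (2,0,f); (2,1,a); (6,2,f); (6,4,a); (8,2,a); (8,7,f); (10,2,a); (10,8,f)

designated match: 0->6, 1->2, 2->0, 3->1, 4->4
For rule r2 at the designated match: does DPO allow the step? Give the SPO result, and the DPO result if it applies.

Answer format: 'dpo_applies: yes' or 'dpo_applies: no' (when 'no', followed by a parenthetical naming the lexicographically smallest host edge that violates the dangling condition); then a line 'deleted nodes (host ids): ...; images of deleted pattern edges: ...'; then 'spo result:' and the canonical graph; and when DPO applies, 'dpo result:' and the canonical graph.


dpo_applies: no
(the rule deletes node 2, which keeps host edge (8,2,a) outside the match image — the dangling condition fails, DPO blocks; SPO proceeds and side-deletes such edges)
deleted nodes (host ids): 0, 2; images of deleted pattern edges: (2,0,f); (2,1,a); (6,2,f); (6,4,a)
spo result:
nodes: 1:D, 4:T, 6:A, 7:T, 8:A, 10:A, 11:A
edges: (6,1,f); (6,11,a); (8,7,f); (10,8,f); (11,4,a); (11,4,f)


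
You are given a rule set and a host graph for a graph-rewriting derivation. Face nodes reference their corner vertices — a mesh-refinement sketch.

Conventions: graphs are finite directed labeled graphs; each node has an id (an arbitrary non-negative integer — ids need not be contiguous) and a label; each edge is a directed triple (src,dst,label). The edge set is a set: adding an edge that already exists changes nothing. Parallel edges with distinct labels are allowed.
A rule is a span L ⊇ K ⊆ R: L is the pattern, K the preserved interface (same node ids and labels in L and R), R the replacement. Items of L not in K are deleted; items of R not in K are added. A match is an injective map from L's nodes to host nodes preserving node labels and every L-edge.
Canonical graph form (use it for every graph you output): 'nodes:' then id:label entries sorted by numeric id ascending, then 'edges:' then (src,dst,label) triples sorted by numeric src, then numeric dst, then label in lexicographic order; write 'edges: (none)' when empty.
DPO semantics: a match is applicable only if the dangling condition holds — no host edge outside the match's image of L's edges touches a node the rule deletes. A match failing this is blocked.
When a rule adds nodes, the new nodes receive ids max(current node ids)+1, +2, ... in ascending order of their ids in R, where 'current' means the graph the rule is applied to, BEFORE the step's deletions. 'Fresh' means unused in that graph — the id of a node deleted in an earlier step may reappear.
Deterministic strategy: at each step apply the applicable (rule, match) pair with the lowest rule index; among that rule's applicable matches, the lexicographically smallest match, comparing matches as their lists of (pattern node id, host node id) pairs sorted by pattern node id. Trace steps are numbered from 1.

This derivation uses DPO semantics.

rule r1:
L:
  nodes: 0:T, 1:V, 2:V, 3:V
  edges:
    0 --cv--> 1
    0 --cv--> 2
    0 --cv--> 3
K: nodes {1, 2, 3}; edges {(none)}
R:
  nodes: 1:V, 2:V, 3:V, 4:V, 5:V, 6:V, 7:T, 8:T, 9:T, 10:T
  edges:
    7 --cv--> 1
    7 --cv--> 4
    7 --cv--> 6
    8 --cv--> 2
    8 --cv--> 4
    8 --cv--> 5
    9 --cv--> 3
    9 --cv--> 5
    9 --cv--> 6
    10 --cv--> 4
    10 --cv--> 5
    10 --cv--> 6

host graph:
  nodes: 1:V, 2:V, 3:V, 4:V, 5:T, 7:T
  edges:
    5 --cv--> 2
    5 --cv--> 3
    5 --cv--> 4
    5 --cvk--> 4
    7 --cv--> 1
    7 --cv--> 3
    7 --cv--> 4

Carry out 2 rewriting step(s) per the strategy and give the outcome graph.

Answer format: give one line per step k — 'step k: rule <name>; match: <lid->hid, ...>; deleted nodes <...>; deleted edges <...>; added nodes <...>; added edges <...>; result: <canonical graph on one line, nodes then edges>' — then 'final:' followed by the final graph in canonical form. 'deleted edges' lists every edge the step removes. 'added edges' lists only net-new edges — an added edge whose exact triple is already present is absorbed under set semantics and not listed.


step 1: rule r1; match: 0->7, 1->1, 2->3, 3->4; deleted nodes 7; deleted edges (7,1,cv); (7,3,cv); (7,4,cv); added nodes 8, 9, 10, 11, 12, 13, 14; added edges (11,1,cv); (11,8,cv); (11,10,cv); (12,3,cv); (12,8,cv); (12,9,cv); (13,4,cv); (13,9,cv); (13,10,cv); (14,8,cv); (14,9,cv); (14,10,cv); result: nodes: 1:V, 2:V, 3:V, 4:V, 5:T, 8:V, 9:V, 10:V, 11:T, 12:T, 13:T, 14:T edges: (5,2,cv); (5,3,cv); (5,4,cv); (5,4,cvk); (11,1,cv); (11,8,cv); (11,10,cv); (12,3,cv); (12,8,cv); (12,9,cv); (13,4,cv); (13,9,cv); (13,10,cv); (14,8,cv); (14,9,cv); (14,10,cv)
step 2: rule r1; match: 0->11, 1->1, 2->8, 3->10; deleted nodes 11; deleted edges (11,1,cv); (11,8,cv); (11,10,cv); added nodes 15, 16, 17, 18, 19, 20, 21; added edges (18,1,cv); (18,15,cv); (18,17,cv); (19,8,cv); (19,15,cv); (19,16,cv); (20,10,cv); (20,16,cv); (20,17,cv); (21,15,cv); (21,16,cv); (21,17,cv); result: nodes: 1:V, 2:V, 3:V, 4:V, 5:T, 8:V, 9:V, 10:V, 12:T, 13:T, 14:T, 15:V, 16:V, 17:V, 18:T, 19:T, 20:T, 21:T edges: (5,2,cv); (5,3,cv); (5,4,cv); (5,4,cvk); (12,3,cv); (12,8,cv); (12,9,cv); (13,4,cv); (13,9,cv); (13,10,cv); (14,8,cv); (14,9,cv); (14,10,cv); (18,1,cv); (18,15,cv); (18,17,cv); (19,8,cv); (19,15,cv); (19,16,cv); (20,10,cv); (20,16,cv); (20,17,cv); (21,15,cv); (21,16,cv); (21,17,cv)
final:
nodes: 1:V, 2:V, 3:V, 4:V, 5:T, 8:V, 9:V, 10:V, 12:T, 13:T, 14:T, 15:V, 16:V, 17:V, 18:T, 19:T, 20:T, 21:T
edges: (5,2,cv); (5,3,cv); (5,4,cv); (5,4,cvk); (12,3,cv); (12,8,cv); (12,9,cv); (13,4,cv); (13,9,cv); (13,10,cv); (14,8,cv); (14,9,cv); (14,10,cv); (18,1,cv); (18,15,cv); (18,17,cv); (19,8,cv); (19,15,cv); (19,16,cv); (20,10,cv); (20,16,cv); (20,17,cv); (21,15,cv); (21,16,cv); (21,17,cv)


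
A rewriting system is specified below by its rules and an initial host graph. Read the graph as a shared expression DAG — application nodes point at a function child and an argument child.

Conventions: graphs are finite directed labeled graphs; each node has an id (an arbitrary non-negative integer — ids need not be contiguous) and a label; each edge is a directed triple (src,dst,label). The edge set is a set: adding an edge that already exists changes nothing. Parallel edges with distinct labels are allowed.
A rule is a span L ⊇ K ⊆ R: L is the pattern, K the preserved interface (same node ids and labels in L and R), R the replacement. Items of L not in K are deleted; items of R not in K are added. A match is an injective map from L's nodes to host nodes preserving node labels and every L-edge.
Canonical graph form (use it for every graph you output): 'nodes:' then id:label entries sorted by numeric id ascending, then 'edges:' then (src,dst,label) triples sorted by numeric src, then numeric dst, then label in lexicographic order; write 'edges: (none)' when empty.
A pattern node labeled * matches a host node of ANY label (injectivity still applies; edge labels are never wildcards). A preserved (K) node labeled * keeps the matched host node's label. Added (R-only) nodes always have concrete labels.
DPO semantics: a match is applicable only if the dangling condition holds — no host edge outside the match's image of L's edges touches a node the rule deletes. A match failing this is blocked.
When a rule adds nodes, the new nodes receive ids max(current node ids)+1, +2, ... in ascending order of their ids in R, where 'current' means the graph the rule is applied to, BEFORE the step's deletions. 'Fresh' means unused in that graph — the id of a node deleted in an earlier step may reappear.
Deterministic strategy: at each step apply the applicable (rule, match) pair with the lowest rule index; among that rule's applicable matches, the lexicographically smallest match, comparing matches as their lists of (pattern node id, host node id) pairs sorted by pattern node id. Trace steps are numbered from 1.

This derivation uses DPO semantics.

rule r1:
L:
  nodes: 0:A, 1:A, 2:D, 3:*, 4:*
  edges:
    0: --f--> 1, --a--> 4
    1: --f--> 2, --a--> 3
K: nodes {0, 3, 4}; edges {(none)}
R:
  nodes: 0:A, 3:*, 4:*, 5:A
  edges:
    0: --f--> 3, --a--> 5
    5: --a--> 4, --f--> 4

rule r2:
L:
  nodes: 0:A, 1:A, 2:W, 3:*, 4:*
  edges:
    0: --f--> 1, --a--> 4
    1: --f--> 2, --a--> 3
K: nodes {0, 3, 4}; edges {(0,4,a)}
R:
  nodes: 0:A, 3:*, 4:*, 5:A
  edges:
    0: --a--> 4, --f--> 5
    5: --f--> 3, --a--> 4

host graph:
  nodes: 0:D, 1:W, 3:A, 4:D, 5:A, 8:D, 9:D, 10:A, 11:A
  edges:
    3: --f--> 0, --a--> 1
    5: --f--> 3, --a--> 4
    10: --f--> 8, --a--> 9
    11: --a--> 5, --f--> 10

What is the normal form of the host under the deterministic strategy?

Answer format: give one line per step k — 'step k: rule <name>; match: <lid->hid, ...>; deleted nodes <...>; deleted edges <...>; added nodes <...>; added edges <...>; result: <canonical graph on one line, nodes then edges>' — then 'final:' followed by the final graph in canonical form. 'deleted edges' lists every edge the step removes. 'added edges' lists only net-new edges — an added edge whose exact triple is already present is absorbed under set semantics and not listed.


step 1: rule r1; match: 0->5, 1->3, 2->0, 3->1, 4->4; deleted nodes 0, 3; deleted edges (3,0,f); (3,1,a); (5,3,f); (5,4,a); added nodes 12; added edges (5,1,f); (5,12,a); (12,4,a); (12,4,f); result: nodes: 1:W, 4:D, 5:A, 8:D, 9:D, 10:A, 11:A, 12:A edges: (5,1,f); (5,12,a); (10,8,f); (10,9,a); (11,5,a); (11,10,f); (12,4,a); (12,4,f)
step 2: rule r1; match: 0->11, 1->10, 2->8, 3->9, 4->5; deleted nodes 8, 10; deleted edges (10,8,f); (10,9,a); (11,5,a); (11,10,f); added nodes 13; added edges (11,9,f); (11,13,a); (13,5,a); (13,5,f); result: nodes: 1:W, 4:D, 5:A, 9:D, 11:A, 12:A, 13:A edges: (5,1,f); (5,12,a); (11,9,f); (11,13,a); (12,4,a); (12,4,f); (13,5,a); (13,5,f)
final:
nodes: 1:W, 4:D, 5:A, 9:D, 11:A, 12:A, 13:A
edges: (5,1,f); (5,12,a); (11,9,f); (11,13,a); (12,4,a); (12,4,f); (13,5,a); (13,5,f)
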